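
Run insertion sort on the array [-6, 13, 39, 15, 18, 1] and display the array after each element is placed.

First element -6 is already 'sorted'
Insert 13: shifted 0 elements -> [-6, 13, 39, 15, 18, 1]
Insert 39: shifted 0 elements -> [-6, 13, 39, 15, 18, 1]
Insert 15: shifted 1 elements -> [-6, 13, 15, 39, 18, 1]
Insert 18: shifted 1 elements -> [-6, 13, 15, 18, 39, 1]
Insert 1: shifted 4 elements -> [-6, 1, 13, 15, 18, 39]


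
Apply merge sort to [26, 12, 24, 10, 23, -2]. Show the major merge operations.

Divide and conquer:
  Merge [12] + [24] -> [12, 24]
  Merge [26] + [12, 24] -> [12, 24, 26]
  Merge [23] + [-2] -> [-2, 23]
  Merge [10] + [-2, 23] -> [-2, 10, 23]
  Merge [12, 24, 26] + [-2, 10, 23] -> [-2, 10, 12, 23, 24, 26]


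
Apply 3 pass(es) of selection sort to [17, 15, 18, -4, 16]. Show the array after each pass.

Pass 1: Select minimum -4 at index 3, swap -> [-4, 15, 18, 17, 16]
Pass 2: Select minimum 15 at index 1, swap -> [-4, 15, 18, 17, 16]
Pass 3: Select minimum 16 at index 4, swap -> [-4, 15, 16, 17, 18]


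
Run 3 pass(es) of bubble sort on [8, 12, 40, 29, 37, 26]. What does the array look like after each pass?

After pass 1: [8, 12, 29, 37, 26, 40] (3 swaps)
After pass 2: [8, 12, 29, 26, 37, 40] (1 swaps)
After pass 3: [8, 12, 26, 29, 37, 40] (1 swaps)
Total swaps: 5


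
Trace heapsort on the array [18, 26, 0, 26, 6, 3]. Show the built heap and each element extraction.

Build heap: [26, 26, 3, 18, 6, 0]
Extract 26: [26, 18, 3, 0, 6, 26]
Extract 26: [18, 6, 3, 0, 26, 26]
Extract 18: [6, 0, 3, 18, 26, 26]
Extract 6: [3, 0, 6, 18, 26, 26]
Extract 3: [0, 3, 6, 18, 26, 26]


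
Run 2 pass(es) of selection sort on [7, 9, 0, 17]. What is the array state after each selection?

Pass 1: Select minimum 0 at index 2, swap -> [0, 9, 7, 17]
Pass 2: Select minimum 7 at index 2, swap -> [0, 7, 9, 17]


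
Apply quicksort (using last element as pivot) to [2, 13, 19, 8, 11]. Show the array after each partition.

Partition 1: pivot=11 at index 2 -> [2, 8, 11, 13, 19]
Partition 2: pivot=8 at index 1 -> [2, 8, 11, 13, 19]
Partition 3: pivot=19 at index 4 -> [2, 8, 11, 13, 19]


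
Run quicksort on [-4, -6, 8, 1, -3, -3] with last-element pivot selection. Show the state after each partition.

Partition 1: pivot=-3 at index 3 -> [-4, -6, -3, -3, 8, 1]
Partition 2: pivot=-3 at index 2 -> [-4, -6, -3, -3, 8, 1]
Partition 3: pivot=-6 at index 0 -> [-6, -4, -3, -3, 8, 1]
Partition 4: pivot=1 at index 4 -> [-6, -4, -3, -3, 1, 8]


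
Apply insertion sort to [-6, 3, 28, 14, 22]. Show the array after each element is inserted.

First element -6 is already 'sorted'
Insert 3: shifted 0 elements -> [-6, 3, 28, 14, 22]
Insert 28: shifted 0 elements -> [-6, 3, 28, 14, 22]
Insert 14: shifted 1 elements -> [-6, 3, 14, 28, 22]
Insert 22: shifted 1 elements -> [-6, 3, 14, 22, 28]


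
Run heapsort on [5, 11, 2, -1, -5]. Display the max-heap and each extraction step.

Build heap: [11, 5, 2, -1, -5]
Extract 11: [5, -1, 2, -5, 11]
Extract 5: [2, -1, -5, 5, 11]
Extract 2: [-1, -5, 2, 5, 11]
Extract -1: [-5, -1, 2, 5, 11]


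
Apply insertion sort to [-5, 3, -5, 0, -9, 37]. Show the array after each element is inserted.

First element -5 is already 'sorted'
Insert 3: shifted 0 elements -> [-5, 3, -5, 0, -9, 37]
Insert -5: shifted 1 elements -> [-5, -5, 3, 0, -9, 37]
Insert 0: shifted 1 elements -> [-5, -5, 0, 3, -9, 37]
Insert -9: shifted 4 elements -> [-9, -5, -5, 0, 3, 37]
Insert 37: shifted 0 elements -> [-9, -5, -5, 0, 3, 37]


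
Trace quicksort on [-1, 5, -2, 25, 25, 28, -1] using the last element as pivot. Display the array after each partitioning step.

Partition 1: pivot=-1 at index 2 -> [-1, -2, -1, 25, 25, 28, 5]
Partition 2: pivot=-2 at index 0 -> [-2, -1, -1, 25, 25, 28, 5]
Partition 3: pivot=5 at index 3 -> [-2, -1, -1, 5, 25, 28, 25]
Partition 4: pivot=25 at index 5 -> [-2, -1, -1, 5, 25, 25, 28]


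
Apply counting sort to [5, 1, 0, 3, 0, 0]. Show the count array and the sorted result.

Count array: [3, 1, 0, 1, 0, 1]
(count[i] = number of elements equal to i)
Cumulative count: [3, 4, 4, 5, 5, 6]
Sorted: [0, 0, 0, 1, 3, 5]


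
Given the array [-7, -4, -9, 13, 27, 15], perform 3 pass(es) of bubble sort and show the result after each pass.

After pass 1: [-7, -9, -4, 13, 15, 27] (2 swaps)
After pass 2: [-9, -7, -4, 13, 15, 27] (1 swaps)
After pass 3: [-9, -7, -4, 13, 15, 27] (0 swaps)
Total swaps: 3


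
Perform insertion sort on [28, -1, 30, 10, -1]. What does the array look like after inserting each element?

First element 28 is already 'sorted'
Insert -1: shifted 1 elements -> [-1, 28, 30, 10, -1]
Insert 30: shifted 0 elements -> [-1, 28, 30, 10, -1]
Insert 10: shifted 2 elements -> [-1, 10, 28, 30, -1]
Insert -1: shifted 3 elements -> [-1, -1, 10, 28, 30]


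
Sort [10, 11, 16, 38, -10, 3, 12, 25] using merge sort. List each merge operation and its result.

Divide and conquer:
  Merge [10] + [11] -> [10, 11]
  Merge [16] + [38] -> [16, 38]
  Merge [10, 11] + [16, 38] -> [10, 11, 16, 38]
  Merge [-10] + [3] -> [-10, 3]
  Merge [12] + [25] -> [12, 25]
  Merge [-10, 3] + [12, 25] -> [-10, 3, 12, 25]
  Merge [10, 11, 16, 38] + [-10, 3, 12, 25] -> [-10, 3, 10, 11, 12, 16, 25, 38]


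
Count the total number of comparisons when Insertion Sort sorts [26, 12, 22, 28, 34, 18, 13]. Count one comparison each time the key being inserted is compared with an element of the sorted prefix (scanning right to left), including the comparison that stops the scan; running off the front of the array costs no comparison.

Insert 12: 26 > 12 (shift), reached front = 1 comparison(s) -> [12, 26, 22, 28, 34, 18, 13]
Insert 22: 26 > 22 (shift), 12 <= 22 (stop) = 2 comparison(s) -> [12, 22, 26, 28, 34, 18, 13]
Insert 28: 26 <= 28 (stop) = 1 comparison(s) -> [12, 22, 26, 28, 34, 18, 13]
Insert 34: 28 <= 34 (stop) = 1 comparison(s) -> [12, 22, 26, 28, 34, 18, 13]
Insert 18: 34 > 18 (shift), 28 > 18 (shift), 26 > 18 (shift), 22 > 18 (shift), 12 <= 18 (stop) = 5 comparison(s) -> [12, 18, 22, 26, 28, 34, 13]
Insert 13: 34 > 13 (shift), 28 > 13 (shift), 26 > 13 (shift), 22 > 13 (shift), 18 > 13 (shift), 12 <= 13 (stop) = 6 comparison(s) -> [12, 13, 18, 22, 26, 28, 34]
Total comparisons: 1 + 2 + 1 + 1 + 5 + 6 = 16


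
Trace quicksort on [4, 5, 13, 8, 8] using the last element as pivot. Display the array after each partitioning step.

Partition 1: pivot=8 at index 3 -> [4, 5, 8, 8, 13]
Partition 2: pivot=8 at index 2 -> [4, 5, 8, 8, 13]
Partition 3: pivot=5 at index 1 -> [4, 5, 8, 8, 13]


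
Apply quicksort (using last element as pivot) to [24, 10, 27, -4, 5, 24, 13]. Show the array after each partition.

Partition 1: pivot=13 at index 3 -> [10, -4, 5, 13, 27, 24, 24]
Partition 2: pivot=5 at index 1 -> [-4, 5, 10, 13, 27, 24, 24]
Partition 3: pivot=24 at index 5 -> [-4, 5, 10, 13, 24, 24, 27]


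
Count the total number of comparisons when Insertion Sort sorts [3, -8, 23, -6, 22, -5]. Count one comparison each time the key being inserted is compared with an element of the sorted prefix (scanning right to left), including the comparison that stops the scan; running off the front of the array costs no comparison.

Insert -8: 3 > -8 (shift), reached front = 1 comparison(s) -> [-8, 3, 23, -6, 22, -5]
Insert 23: 3 <= 23 (stop) = 1 comparison(s) -> [-8, 3, 23, -6, 22, -5]
Insert -6: 23 > -6 (shift), 3 > -6 (shift), -8 <= -6 (stop) = 3 comparison(s) -> [-8, -6, 3, 23, 22, -5]
Insert 22: 23 > 22 (shift), 3 <= 22 (stop) = 2 comparison(s) -> [-8, -6, 3, 22, 23, -5]
Insert -5: 23 > -5 (shift), 22 > -5 (shift), 3 > -5 (shift), -6 <= -5 (stop) = 4 comparison(s) -> [-8, -6, -5, 3, 22, 23]
Total comparisons: 1 + 1 + 3 + 2 + 4 = 11


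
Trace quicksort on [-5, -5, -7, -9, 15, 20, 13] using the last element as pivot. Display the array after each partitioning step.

Partition 1: pivot=13 at index 4 -> [-5, -5, -7, -9, 13, 20, 15]
Partition 2: pivot=-9 at index 0 -> [-9, -5, -7, -5, 13, 20, 15]
Partition 3: pivot=-5 at index 3 -> [-9, -5, -7, -5, 13, 20, 15]
Partition 4: pivot=-7 at index 1 -> [-9, -7, -5, -5, 13, 20, 15]
Partition 5: pivot=15 at index 5 -> [-9, -7, -5, -5, 13, 15, 20]


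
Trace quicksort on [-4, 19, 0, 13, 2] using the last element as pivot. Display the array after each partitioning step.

Partition 1: pivot=2 at index 2 -> [-4, 0, 2, 13, 19]
Partition 2: pivot=0 at index 1 -> [-4, 0, 2, 13, 19]
Partition 3: pivot=19 at index 4 -> [-4, 0, 2, 13, 19]


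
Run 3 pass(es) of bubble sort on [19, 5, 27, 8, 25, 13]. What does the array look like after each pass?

After pass 1: [5, 19, 8, 25, 13, 27] (4 swaps)
After pass 2: [5, 8, 19, 13, 25, 27] (2 swaps)
After pass 3: [5, 8, 13, 19, 25, 27] (1 swaps)
Total swaps: 7


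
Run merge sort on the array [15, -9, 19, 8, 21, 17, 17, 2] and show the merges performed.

Divide and conquer:
  Merge [15] + [-9] -> [-9, 15]
  Merge [19] + [8] -> [8, 19]
  Merge [-9, 15] + [8, 19] -> [-9, 8, 15, 19]
  Merge [21] + [17] -> [17, 21]
  Merge [17] + [2] -> [2, 17]
  Merge [17, 21] + [2, 17] -> [2, 17, 17, 21]
  Merge [-9, 8, 15, 19] + [2, 17, 17, 21] -> [-9, 2, 8, 15, 17, 17, 19, 21]


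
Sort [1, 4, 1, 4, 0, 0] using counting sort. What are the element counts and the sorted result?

Count array: [2, 2, 0, 0, 2]
(count[i] = number of elements equal to i)
Cumulative count: [2, 4, 4, 4, 6]
Sorted: [0, 0, 1, 1, 4, 4]


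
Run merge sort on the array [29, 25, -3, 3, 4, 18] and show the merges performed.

Divide and conquer:
  Merge [25] + [-3] -> [-3, 25]
  Merge [29] + [-3, 25] -> [-3, 25, 29]
  Merge [4] + [18] -> [4, 18]
  Merge [3] + [4, 18] -> [3, 4, 18]
  Merge [-3, 25, 29] + [3, 4, 18] -> [-3, 3, 4, 18, 25, 29]


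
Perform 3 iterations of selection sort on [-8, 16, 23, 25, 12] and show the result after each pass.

Pass 1: Select minimum -8 at index 0, swap -> [-8, 16, 23, 25, 12]
Pass 2: Select minimum 12 at index 4, swap -> [-8, 12, 23, 25, 16]
Pass 3: Select minimum 16 at index 4, swap -> [-8, 12, 16, 25, 23]


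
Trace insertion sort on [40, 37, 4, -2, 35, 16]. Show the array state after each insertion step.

First element 40 is already 'sorted'
Insert 37: shifted 1 elements -> [37, 40, 4, -2, 35, 16]
Insert 4: shifted 2 elements -> [4, 37, 40, -2, 35, 16]
Insert -2: shifted 3 elements -> [-2, 4, 37, 40, 35, 16]
Insert 35: shifted 2 elements -> [-2, 4, 35, 37, 40, 16]
Insert 16: shifted 3 elements -> [-2, 4, 16, 35, 37, 40]


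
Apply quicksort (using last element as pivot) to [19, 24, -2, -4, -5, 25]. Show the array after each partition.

Partition 1: pivot=25 at index 5 -> [19, 24, -2, -4, -5, 25]
Partition 2: pivot=-5 at index 0 -> [-5, 24, -2, -4, 19, 25]
Partition 3: pivot=19 at index 3 -> [-5, -2, -4, 19, 24, 25]
Partition 4: pivot=-4 at index 1 -> [-5, -4, -2, 19, 24, 25]


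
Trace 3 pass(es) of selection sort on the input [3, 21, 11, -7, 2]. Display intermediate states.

Pass 1: Select minimum -7 at index 3, swap -> [-7, 21, 11, 3, 2]
Pass 2: Select minimum 2 at index 4, swap -> [-7, 2, 11, 3, 21]
Pass 3: Select minimum 3 at index 3, swap -> [-7, 2, 3, 11, 21]


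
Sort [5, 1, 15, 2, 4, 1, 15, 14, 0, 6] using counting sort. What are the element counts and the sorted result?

Count array: [1, 2, 1, 0, 1, 1, 1, 0, 0, 0, 0, 0, 0, 0, 1, 2]
(count[i] = number of elements equal to i)
Cumulative count: [1, 3, 4, 4, 5, 6, 7, 7, 7, 7, 7, 7, 7, 7, 8, 10]
Sorted: [0, 1, 1, 2, 4, 5, 6, 14, 15, 15]


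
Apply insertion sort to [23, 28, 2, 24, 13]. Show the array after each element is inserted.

First element 23 is already 'sorted'
Insert 28: shifted 0 elements -> [23, 28, 2, 24, 13]
Insert 2: shifted 2 elements -> [2, 23, 28, 24, 13]
Insert 24: shifted 1 elements -> [2, 23, 24, 28, 13]
Insert 13: shifted 3 elements -> [2, 13, 23, 24, 28]


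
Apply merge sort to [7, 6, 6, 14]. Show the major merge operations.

Divide and conquer:
  Merge [7] + [6] -> [6, 7]
  Merge [6] + [14] -> [6, 14]
  Merge [6, 7] + [6, 14] -> [6, 6, 7, 14]


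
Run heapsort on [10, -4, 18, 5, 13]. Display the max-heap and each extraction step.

Build heap: [18, 13, 10, 5, -4]
Extract 18: [13, 5, 10, -4, 18]
Extract 13: [10, 5, -4, 13, 18]
Extract 10: [5, -4, 10, 13, 18]
Extract 5: [-4, 5, 10, 13, 18]


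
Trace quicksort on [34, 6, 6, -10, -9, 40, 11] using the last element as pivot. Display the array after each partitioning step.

Partition 1: pivot=11 at index 4 -> [6, 6, -10, -9, 11, 40, 34]
Partition 2: pivot=-9 at index 1 -> [-10, -9, 6, 6, 11, 40, 34]
Partition 3: pivot=6 at index 3 -> [-10, -9, 6, 6, 11, 40, 34]
Partition 4: pivot=34 at index 5 -> [-10, -9, 6, 6, 11, 34, 40]


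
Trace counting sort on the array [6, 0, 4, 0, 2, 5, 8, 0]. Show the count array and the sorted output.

Count array: [3, 0, 1, 0, 1, 1, 1, 0, 1]
(count[i] = number of elements equal to i)
Cumulative count: [3, 3, 4, 4, 5, 6, 7, 7, 8]
Sorted: [0, 0, 0, 2, 4, 5, 6, 8]


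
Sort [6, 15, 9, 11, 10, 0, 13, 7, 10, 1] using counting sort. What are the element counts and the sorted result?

Count array: [1, 1, 0, 0, 0, 0, 1, 1, 0, 1, 2, 1, 0, 1, 0, 1]
(count[i] = number of elements equal to i)
Cumulative count: [1, 2, 2, 2, 2, 2, 3, 4, 4, 5, 7, 8, 8, 9, 9, 10]
Sorted: [0, 1, 6, 7, 9, 10, 10, 11, 13, 15]


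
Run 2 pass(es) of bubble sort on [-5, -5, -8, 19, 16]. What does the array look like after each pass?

After pass 1: [-5, -8, -5, 16, 19] (2 swaps)
After pass 2: [-8, -5, -5, 16, 19] (1 swaps)
Total swaps: 3


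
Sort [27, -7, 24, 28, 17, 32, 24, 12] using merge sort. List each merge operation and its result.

Divide and conquer:
  Merge [27] + [-7] -> [-7, 27]
  Merge [24] + [28] -> [24, 28]
  Merge [-7, 27] + [24, 28] -> [-7, 24, 27, 28]
  Merge [17] + [32] -> [17, 32]
  Merge [24] + [12] -> [12, 24]
  Merge [17, 32] + [12, 24] -> [12, 17, 24, 32]
  Merge [-7, 24, 27, 28] + [12, 17, 24, 32] -> [-7, 12, 17, 24, 24, 27, 28, 32]


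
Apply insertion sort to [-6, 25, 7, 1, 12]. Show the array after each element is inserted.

First element -6 is already 'sorted'
Insert 25: shifted 0 elements -> [-6, 25, 7, 1, 12]
Insert 7: shifted 1 elements -> [-6, 7, 25, 1, 12]
Insert 1: shifted 2 elements -> [-6, 1, 7, 25, 12]
Insert 12: shifted 1 elements -> [-6, 1, 7, 12, 25]


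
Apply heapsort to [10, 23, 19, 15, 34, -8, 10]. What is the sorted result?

Build heap: [34, 23, 19, 15, 10, -8, 10]
Extract 34: [23, 15, 19, 10, 10, -8, 34]
Extract 23: [19, 15, -8, 10, 10, 23, 34]
Extract 19: [15, 10, -8, 10, 19, 23, 34]
Extract 15: [10, 10, -8, 15, 19, 23, 34]
Extract 10: [10, -8, 10, 15, 19, 23, 34]
Extract 10: [-8, 10, 10, 15, 19, 23, 34]


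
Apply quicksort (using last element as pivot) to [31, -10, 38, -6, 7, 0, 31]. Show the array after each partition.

Partition 1: pivot=31 at index 5 -> [31, -10, -6, 7, 0, 31, 38]
Partition 2: pivot=0 at index 2 -> [-10, -6, 0, 7, 31, 31, 38]
Partition 3: pivot=-6 at index 1 -> [-10, -6, 0, 7, 31, 31, 38]
Partition 4: pivot=31 at index 4 -> [-10, -6, 0, 7, 31, 31, 38]


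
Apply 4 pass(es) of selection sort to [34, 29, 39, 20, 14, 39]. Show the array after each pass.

Pass 1: Select minimum 14 at index 4, swap -> [14, 29, 39, 20, 34, 39]
Pass 2: Select minimum 20 at index 3, swap -> [14, 20, 39, 29, 34, 39]
Pass 3: Select minimum 29 at index 3, swap -> [14, 20, 29, 39, 34, 39]
Pass 4: Select minimum 34 at index 4, swap -> [14, 20, 29, 34, 39, 39]


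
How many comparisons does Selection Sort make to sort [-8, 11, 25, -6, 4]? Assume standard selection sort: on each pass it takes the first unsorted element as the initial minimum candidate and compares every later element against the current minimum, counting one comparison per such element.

Pass 1: scan indices 1..4 for the minimum = 4 comparison(s); min is -8, place at index 0 -> [-8, 11, 25, -6, 4]
Pass 2: scan indices 2..4 for the minimum = 3 comparison(s); min is -6, place at index 1 -> [-8, -6, 25, 11, 4]
Pass 3: scan indices 3..4 for the minimum = 2 comparison(s); min is 4, place at index 2 -> [-8, -6, 4, 11, 25]
Pass 4: scan indices 4..4 for the minimum = 1 comparison(s); min is 11, place at index 3 -> [-8, -6, 4, 11, 25]
Selection sort always scans the whole unsorted suffix, so the count is (n-1) + (n-2) + ... + 1 = n(n-1)/2 = 5*4/2 = 10 regardless of the input order.
Total comparisons: 4 + 3 + 2 + 1 = 10


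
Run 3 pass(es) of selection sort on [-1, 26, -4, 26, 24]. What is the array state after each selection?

Pass 1: Select minimum -4 at index 2, swap -> [-4, 26, -1, 26, 24]
Pass 2: Select minimum -1 at index 2, swap -> [-4, -1, 26, 26, 24]
Pass 3: Select minimum 24 at index 4, swap -> [-4, -1, 24, 26, 26]


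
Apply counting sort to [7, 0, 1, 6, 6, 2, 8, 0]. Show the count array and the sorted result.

Count array: [2, 1, 1, 0, 0, 0, 2, 1, 1]
(count[i] = number of elements equal to i)
Cumulative count: [2, 3, 4, 4, 4, 4, 6, 7, 8]
Sorted: [0, 0, 1, 2, 6, 6, 7, 8]


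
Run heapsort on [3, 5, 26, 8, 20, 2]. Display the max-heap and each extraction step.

Build heap: [26, 20, 3, 8, 5, 2]
Extract 26: [20, 8, 3, 2, 5, 26]
Extract 20: [8, 5, 3, 2, 20, 26]
Extract 8: [5, 2, 3, 8, 20, 26]
Extract 5: [3, 2, 5, 8, 20, 26]
Extract 3: [2, 3, 5, 8, 20, 26]


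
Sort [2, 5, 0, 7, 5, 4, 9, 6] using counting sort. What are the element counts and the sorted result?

Count array: [1, 0, 1, 0, 1, 2, 1, 1, 0, 1]
(count[i] = number of elements equal to i)
Cumulative count: [1, 1, 2, 2, 3, 5, 6, 7, 7, 8]
Sorted: [0, 2, 4, 5, 5, 6, 7, 9]


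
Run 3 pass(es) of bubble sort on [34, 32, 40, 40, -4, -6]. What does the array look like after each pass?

After pass 1: [32, 34, 40, -4, -6, 40] (3 swaps)
After pass 2: [32, 34, -4, -6, 40, 40] (2 swaps)
After pass 3: [32, -4, -6, 34, 40, 40] (2 swaps)
Total swaps: 7


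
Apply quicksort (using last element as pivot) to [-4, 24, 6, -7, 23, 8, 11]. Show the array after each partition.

Partition 1: pivot=11 at index 4 -> [-4, 6, -7, 8, 11, 24, 23]
Partition 2: pivot=8 at index 3 -> [-4, 6, -7, 8, 11, 24, 23]
Partition 3: pivot=-7 at index 0 -> [-7, 6, -4, 8, 11, 24, 23]
Partition 4: pivot=-4 at index 1 -> [-7, -4, 6, 8, 11, 24, 23]
Partition 5: pivot=23 at index 5 -> [-7, -4, 6, 8, 11, 23, 24]


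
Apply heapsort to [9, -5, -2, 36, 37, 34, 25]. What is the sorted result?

Build heap: [37, 36, 34, 9, -5, -2, 25]
Extract 37: [36, 25, 34, 9, -5, -2, 37]
Extract 36: [34, 25, -2, 9, -5, 36, 37]
Extract 34: [25, 9, -2, -5, 34, 36, 37]
Extract 25: [9, -5, -2, 25, 34, 36, 37]
Extract 9: [-2, -5, 9, 25, 34, 36, 37]
Extract -2: [-5, -2, 9, 25, 34, 36, 37]


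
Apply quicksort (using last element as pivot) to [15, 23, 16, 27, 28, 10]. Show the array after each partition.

Partition 1: pivot=10 at index 0 -> [10, 23, 16, 27, 28, 15]
Partition 2: pivot=15 at index 1 -> [10, 15, 16, 27, 28, 23]
Partition 3: pivot=23 at index 3 -> [10, 15, 16, 23, 28, 27]
Partition 4: pivot=27 at index 4 -> [10, 15, 16, 23, 27, 28]


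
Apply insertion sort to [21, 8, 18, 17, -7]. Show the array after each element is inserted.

First element 21 is already 'sorted'
Insert 8: shifted 1 elements -> [8, 21, 18, 17, -7]
Insert 18: shifted 1 elements -> [8, 18, 21, 17, -7]
Insert 17: shifted 2 elements -> [8, 17, 18, 21, -7]
Insert -7: shifted 4 elements -> [-7, 8, 17, 18, 21]


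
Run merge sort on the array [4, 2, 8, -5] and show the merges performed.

Divide and conquer:
  Merge [4] + [2] -> [2, 4]
  Merge [8] + [-5] -> [-5, 8]
  Merge [2, 4] + [-5, 8] -> [-5, 2, 4, 8]


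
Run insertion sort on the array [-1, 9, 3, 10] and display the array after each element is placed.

First element -1 is already 'sorted'
Insert 9: shifted 0 elements -> [-1, 9, 3, 10]
Insert 3: shifted 1 elements -> [-1, 3, 9, 10]
Insert 10: shifted 0 elements -> [-1, 3, 9, 10]


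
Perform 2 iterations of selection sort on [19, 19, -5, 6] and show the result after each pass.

Pass 1: Select minimum -5 at index 2, swap -> [-5, 19, 19, 6]
Pass 2: Select minimum 6 at index 3, swap -> [-5, 6, 19, 19]


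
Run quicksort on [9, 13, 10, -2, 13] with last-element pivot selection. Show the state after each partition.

Partition 1: pivot=13 at index 4 -> [9, 13, 10, -2, 13]
Partition 2: pivot=-2 at index 0 -> [-2, 13, 10, 9, 13]
Partition 3: pivot=9 at index 1 -> [-2, 9, 10, 13, 13]
Partition 4: pivot=13 at index 3 -> [-2, 9, 10, 13, 13]


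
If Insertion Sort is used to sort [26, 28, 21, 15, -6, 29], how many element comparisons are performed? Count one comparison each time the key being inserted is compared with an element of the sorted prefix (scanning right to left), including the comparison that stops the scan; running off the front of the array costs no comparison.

Insert 28: 26 <= 28 (stop) = 1 comparison(s) -> [26, 28, 21, 15, -6, 29]
Insert 21: 28 > 21 (shift), 26 > 21 (shift), reached front = 2 comparison(s) -> [21, 26, 28, 15, -6, 29]
Insert 15: 28 > 15 (shift), 26 > 15 (shift), 21 > 15 (shift), reached front = 3 comparison(s) -> [15, 21, 26, 28, -6, 29]
Insert -6: 28 > -6 (shift), 26 > -6 (shift), 21 > -6 (shift), 15 > -6 (shift), reached front = 4 comparison(s) -> [-6, 15, 21, 26, 28, 29]
Insert 29: 28 <= 29 (stop) = 1 comparison(s) -> [-6, 15, 21, 26, 28, 29]
Total comparisons: 1 + 2 + 3 + 4 + 1 = 11


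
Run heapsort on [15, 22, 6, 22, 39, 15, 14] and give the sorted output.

Build heap: [39, 22, 15, 15, 22, 6, 14]
Extract 39: [22, 22, 15, 15, 14, 6, 39]
Extract 22: [22, 15, 15, 6, 14, 22, 39]
Extract 22: [15, 14, 15, 6, 22, 22, 39]
Extract 15: [15, 14, 6, 15, 22, 22, 39]
Extract 15: [14, 6, 15, 15, 22, 22, 39]
Extract 14: [6, 14, 15, 15, 22, 22, 39]


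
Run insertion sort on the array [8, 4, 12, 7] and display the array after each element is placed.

First element 8 is already 'sorted'
Insert 4: shifted 1 elements -> [4, 8, 12, 7]
Insert 12: shifted 0 elements -> [4, 8, 12, 7]
Insert 7: shifted 2 elements -> [4, 7, 8, 12]


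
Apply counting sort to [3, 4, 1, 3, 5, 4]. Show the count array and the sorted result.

Count array: [0, 1, 0, 2, 2, 1]
(count[i] = number of elements equal to i)
Cumulative count: [0, 1, 1, 3, 5, 6]
Sorted: [1, 3, 3, 4, 4, 5]


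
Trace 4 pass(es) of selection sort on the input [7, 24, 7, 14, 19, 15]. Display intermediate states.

Pass 1: Select minimum 7 at index 0, swap -> [7, 24, 7, 14, 19, 15]
Pass 2: Select minimum 7 at index 2, swap -> [7, 7, 24, 14, 19, 15]
Pass 3: Select minimum 14 at index 3, swap -> [7, 7, 14, 24, 19, 15]
Pass 4: Select minimum 15 at index 5, swap -> [7, 7, 14, 15, 19, 24]


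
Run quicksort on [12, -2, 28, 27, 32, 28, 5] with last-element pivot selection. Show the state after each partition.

Partition 1: pivot=5 at index 1 -> [-2, 5, 28, 27, 32, 28, 12]
Partition 2: pivot=12 at index 2 -> [-2, 5, 12, 27, 32, 28, 28]
Partition 3: pivot=28 at index 5 -> [-2, 5, 12, 27, 28, 28, 32]
Partition 4: pivot=28 at index 4 -> [-2, 5, 12, 27, 28, 28, 32]


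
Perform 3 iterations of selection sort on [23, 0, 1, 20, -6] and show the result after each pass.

Pass 1: Select minimum -6 at index 4, swap -> [-6, 0, 1, 20, 23]
Pass 2: Select minimum 0 at index 1, swap -> [-6, 0, 1, 20, 23]
Pass 3: Select minimum 1 at index 2, swap -> [-6, 0, 1, 20, 23]


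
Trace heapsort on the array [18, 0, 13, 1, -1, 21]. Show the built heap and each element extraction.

Build heap: [21, 1, 18, 0, -1, 13]
Extract 21: [18, 1, 13, 0, -1, 21]
Extract 18: [13, 1, -1, 0, 18, 21]
Extract 13: [1, 0, -1, 13, 18, 21]
Extract 1: [0, -1, 1, 13, 18, 21]
Extract 0: [-1, 0, 1, 13, 18, 21]


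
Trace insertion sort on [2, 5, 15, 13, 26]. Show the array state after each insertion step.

First element 2 is already 'sorted'
Insert 5: shifted 0 elements -> [2, 5, 15, 13, 26]
Insert 15: shifted 0 elements -> [2, 5, 15, 13, 26]
Insert 13: shifted 1 elements -> [2, 5, 13, 15, 26]
Insert 26: shifted 0 elements -> [2, 5, 13, 15, 26]


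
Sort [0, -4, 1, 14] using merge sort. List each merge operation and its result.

Divide and conquer:
  Merge [0] + [-4] -> [-4, 0]
  Merge [1] + [14] -> [1, 14]
  Merge [-4, 0] + [1, 14] -> [-4, 0, 1, 14]


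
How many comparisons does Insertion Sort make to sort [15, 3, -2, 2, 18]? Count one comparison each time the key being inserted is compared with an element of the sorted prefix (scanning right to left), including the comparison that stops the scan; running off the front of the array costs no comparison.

Insert 3: 15 > 3 (shift), reached front = 1 comparison(s) -> [3, 15, -2, 2, 18]
Insert -2: 15 > -2 (shift), 3 > -2 (shift), reached front = 2 comparison(s) -> [-2, 3, 15, 2, 18]
Insert 2: 15 > 2 (shift), 3 > 2 (shift), -2 <= 2 (stop) = 3 comparison(s) -> [-2, 2, 3, 15, 18]
Insert 18: 15 <= 18 (stop) = 1 comparison(s) -> [-2, 2, 3, 15, 18]
Total comparisons: 1 + 2 + 3 + 1 = 7


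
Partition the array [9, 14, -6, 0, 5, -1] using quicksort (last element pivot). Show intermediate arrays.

Partition 1: pivot=-1 at index 1 -> [-6, -1, 9, 0, 5, 14]
Partition 2: pivot=14 at index 5 -> [-6, -1, 9, 0, 5, 14]
Partition 3: pivot=5 at index 3 -> [-6, -1, 0, 5, 9, 14]


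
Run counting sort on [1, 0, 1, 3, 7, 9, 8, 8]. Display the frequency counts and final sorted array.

Count array: [1, 2, 0, 1, 0, 0, 0, 1, 2, 1]
(count[i] = number of elements equal to i)
Cumulative count: [1, 3, 3, 4, 4, 4, 4, 5, 7, 8]
Sorted: [0, 1, 1, 3, 7, 8, 8, 9]


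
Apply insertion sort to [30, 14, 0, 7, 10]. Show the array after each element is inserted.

First element 30 is already 'sorted'
Insert 14: shifted 1 elements -> [14, 30, 0, 7, 10]
Insert 0: shifted 2 elements -> [0, 14, 30, 7, 10]
Insert 7: shifted 2 elements -> [0, 7, 14, 30, 10]
Insert 10: shifted 2 elements -> [0, 7, 10, 14, 30]


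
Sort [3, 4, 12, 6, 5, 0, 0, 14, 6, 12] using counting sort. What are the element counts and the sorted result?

Count array: [2, 0, 0, 1, 1, 1, 2, 0, 0, 0, 0, 0, 2, 0, 1]
(count[i] = number of elements equal to i)
Cumulative count: [2, 2, 2, 3, 4, 5, 7, 7, 7, 7, 7, 7, 9, 9, 10]
Sorted: [0, 0, 3, 4, 5, 6, 6, 12, 12, 14]


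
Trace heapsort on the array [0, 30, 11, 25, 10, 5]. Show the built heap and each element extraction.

Build heap: [30, 25, 11, 0, 10, 5]
Extract 30: [25, 10, 11, 0, 5, 30]
Extract 25: [11, 10, 5, 0, 25, 30]
Extract 11: [10, 0, 5, 11, 25, 30]
Extract 10: [5, 0, 10, 11, 25, 30]
Extract 5: [0, 5, 10, 11, 25, 30]


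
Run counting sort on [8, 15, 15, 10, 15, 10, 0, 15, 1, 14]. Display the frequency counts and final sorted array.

Count array: [1, 1, 0, 0, 0, 0, 0, 0, 1, 0, 2, 0, 0, 0, 1, 4]
(count[i] = number of elements equal to i)
Cumulative count: [1, 2, 2, 2, 2, 2, 2, 2, 3, 3, 5, 5, 5, 5, 6, 10]
Sorted: [0, 1, 8, 10, 10, 14, 15, 15, 15, 15]


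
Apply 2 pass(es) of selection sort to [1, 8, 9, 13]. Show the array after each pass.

Pass 1: Select minimum 1 at index 0, swap -> [1, 8, 9, 13]
Pass 2: Select minimum 8 at index 1, swap -> [1, 8, 9, 13]


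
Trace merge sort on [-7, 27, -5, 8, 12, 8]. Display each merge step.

Divide and conquer:
  Merge [27] + [-5] -> [-5, 27]
  Merge [-7] + [-5, 27] -> [-7, -5, 27]
  Merge [12] + [8] -> [8, 12]
  Merge [8] + [8, 12] -> [8, 8, 12]
  Merge [-7, -5, 27] + [8, 8, 12] -> [-7, -5, 8, 8, 12, 27]


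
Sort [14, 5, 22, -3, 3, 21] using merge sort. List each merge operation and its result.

Divide and conquer:
  Merge [5] + [22] -> [5, 22]
  Merge [14] + [5, 22] -> [5, 14, 22]
  Merge [3] + [21] -> [3, 21]
  Merge [-3] + [3, 21] -> [-3, 3, 21]
  Merge [5, 14, 22] + [-3, 3, 21] -> [-3, 3, 5, 14, 21, 22]


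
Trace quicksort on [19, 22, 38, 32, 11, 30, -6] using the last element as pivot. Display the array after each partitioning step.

Partition 1: pivot=-6 at index 0 -> [-6, 22, 38, 32, 11, 30, 19]
Partition 2: pivot=19 at index 2 -> [-6, 11, 19, 32, 22, 30, 38]
Partition 3: pivot=38 at index 6 -> [-6, 11, 19, 32, 22, 30, 38]
Partition 4: pivot=30 at index 4 -> [-6, 11, 19, 22, 30, 32, 38]


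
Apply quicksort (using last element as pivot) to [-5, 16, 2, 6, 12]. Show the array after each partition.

Partition 1: pivot=12 at index 3 -> [-5, 2, 6, 12, 16]
Partition 2: pivot=6 at index 2 -> [-5, 2, 6, 12, 16]
Partition 3: pivot=2 at index 1 -> [-5, 2, 6, 12, 16]


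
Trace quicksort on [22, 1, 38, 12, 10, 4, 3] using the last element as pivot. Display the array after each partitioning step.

Partition 1: pivot=3 at index 1 -> [1, 3, 38, 12, 10, 4, 22]
Partition 2: pivot=22 at index 5 -> [1, 3, 12, 10, 4, 22, 38]
Partition 3: pivot=4 at index 2 -> [1, 3, 4, 10, 12, 22, 38]
Partition 4: pivot=12 at index 4 -> [1, 3, 4, 10, 12, 22, 38]


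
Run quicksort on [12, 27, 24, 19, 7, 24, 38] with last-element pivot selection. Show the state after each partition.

Partition 1: pivot=38 at index 6 -> [12, 27, 24, 19, 7, 24, 38]
Partition 2: pivot=24 at index 4 -> [12, 24, 19, 7, 24, 27, 38]
Partition 3: pivot=7 at index 0 -> [7, 24, 19, 12, 24, 27, 38]
Partition 4: pivot=12 at index 1 -> [7, 12, 19, 24, 24, 27, 38]
Partition 5: pivot=24 at index 3 -> [7, 12, 19, 24, 24, 27, 38]


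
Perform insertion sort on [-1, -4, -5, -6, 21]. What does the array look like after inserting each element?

First element -1 is already 'sorted'
Insert -4: shifted 1 elements -> [-4, -1, -5, -6, 21]
Insert -5: shifted 2 elements -> [-5, -4, -1, -6, 21]
Insert -6: shifted 3 elements -> [-6, -5, -4, -1, 21]
Insert 21: shifted 0 elements -> [-6, -5, -4, -1, 21]


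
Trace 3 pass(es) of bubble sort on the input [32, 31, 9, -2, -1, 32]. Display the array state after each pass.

After pass 1: [31, 9, -2, -1, 32, 32] (4 swaps)
After pass 2: [9, -2, -1, 31, 32, 32] (3 swaps)
After pass 3: [-2, -1, 9, 31, 32, 32] (2 swaps)
Total swaps: 9


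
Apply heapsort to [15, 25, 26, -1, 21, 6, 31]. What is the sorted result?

Build heap: [31, 25, 26, -1, 21, 6, 15]
Extract 31: [26, 25, 15, -1, 21, 6, 31]
Extract 26: [25, 21, 15, -1, 6, 26, 31]
Extract 25: [21, 6, 15, -1, 25, 26, 31]
Extract 21: [15, 6, -1, 21, 25, 26, 31]
Extract 15: [6, -1, 15, 21, 25, 26, 31]
Extract 6: [-1, 6, 15, 21, 25, 26, 31]


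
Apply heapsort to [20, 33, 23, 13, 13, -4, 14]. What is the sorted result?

Build heap: [33, 20, 23, 13, 13, -4, 14]
Extract 33: [23, 20, 14, 13, 13, -4, 33]
Extract 23: [20, 13, 14, -4, 13, 23, 33]
Extract 20: [14, 13, 13, -4, 20, 23, 33]
Extract 14: [13, -4, 13, 14, 20, 23, 33]
Extract 13: [13, -4, 13, 14, 20, 23, 33]
Extract 13: [-4, 13, 13, 14, 20, 23, 33]


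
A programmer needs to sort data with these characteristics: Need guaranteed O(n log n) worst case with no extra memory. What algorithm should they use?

Best choice: Heapsort
Reason: Heapsort is O(n log n) worst case and sorts in-place; quicksort can degrade to O(n^2)


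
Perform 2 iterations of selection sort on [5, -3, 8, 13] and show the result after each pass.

Pass 1: Select minimum -3 at index 1, swap -> [-3, 5, 8, 13]
Pass 2: Select minimum 5 at index 1, swap -> [-3, 5, 8, 13]


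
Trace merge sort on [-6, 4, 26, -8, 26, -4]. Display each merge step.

Divide and conquer:
  Merge [4] + [26] -> [4, 26]
  Merge [-6] + [4, 26] -> [-6, 4, 26]
  Merge [26] + [-4] -> [-4, 26]
  Merge [-8] + [-4, 26] -> [-8, -4, 26]
  Merge [-6, 4, 26] + [-8, -4, 26] -> [-8, -6, -4, 4, 26, 26]


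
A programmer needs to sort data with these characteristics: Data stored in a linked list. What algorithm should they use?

Best choice: Merge sort
Reason: Merge sort doesn't require random access; can be done in O(1) extra space for linked lists


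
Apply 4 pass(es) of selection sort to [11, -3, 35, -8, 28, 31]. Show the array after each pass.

Pass 1: Select minimum -8 at index 3, swap -> [-8, -3, 35, 11, 28, 31]
Pass 2: Select minimum -3 at index 1, swap -> [-8, -3, 35, 11, 28, 31]
Pass 3: Select minimum 11 at index 3, swap -> [-8, -3, 11, 35, 28, 31]
Pass 4: Select minimum 28 at index 4, swap -> [-8, -3, 11, 28, 35, 31]


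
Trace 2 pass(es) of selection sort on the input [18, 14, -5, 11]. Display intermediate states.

Pass 1: Select minimum -5 at index 2, swap -> [-5, 14, 18, 11]
Pass 2: Select minimum 11 at index 3, swap -> [-5, 11, 18, 14]


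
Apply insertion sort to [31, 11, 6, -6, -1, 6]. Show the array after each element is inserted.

First element 31 is already 'sorted'
Insert 11: shifted 1 elements -> [11, 31, 6, -6, -1, 6]
Insert 6: shifted 2 elements -> [6, 11, 31, -6, -1, 6]
Insert -6: shifted 3 elements -> [-6, 6, 11, 31, -1, 6]
Insert -1: shifted 3 elements -> [-6, -1, 6, 11, 31, 6]
Insert 6: shifted 2 elements -> [-6, -1, 6, 6, 11, 31]


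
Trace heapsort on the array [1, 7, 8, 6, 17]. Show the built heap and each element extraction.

Build heap: [17, 7, 8, 6, 1]
Extract 17: [8, 7, 1, 6, 17]
Extract 8: [7, 6, 1, 8, 17]
Extract 7: [6, 1, 7, 8, 17]
Extract 6: [1, 6, 7, 8, 17]


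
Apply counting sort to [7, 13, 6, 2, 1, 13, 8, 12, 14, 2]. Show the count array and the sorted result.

Count array: [0, 1, 2, 0, 0, 0, 1, 1, 1, 0, 0, 0, 1, 2, 1]
(count[i] = number of elements equal to i)
Cumulative count: [0, 1, 3, 3, 3, 3, 4, 5, 6, 6, 6, 6, 7, 9, 10]
Sorted: [1, 2, 2, 6, 7, 8, 12, 13, 13, 14]


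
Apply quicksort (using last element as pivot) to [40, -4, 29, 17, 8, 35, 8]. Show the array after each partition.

Partition 1: pivot=8 at index 2 -> [-4, 8, 8, 17, 40, 35, 29]
Partition 2: pivot=8 at index 1 -> [-4, 8, 8, 17, 40, 35, 29]
Partition 3: pivot=29 at index 4 -> [-4, 8, 8, 17, 29, 35, 40]
Partition 4: pivot=40 at index 6 -> [-4, 8, 8, 17, 29, 35, 40]


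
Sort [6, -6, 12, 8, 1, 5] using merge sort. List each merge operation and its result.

Divide and conquer:
  Merge [-6] + [12] -> [-6, 12]
  Merge [6] + [-6, 12] -> [-6, 6, 12]
  Merge [1] + [5] -> [1, 5]
  Merge [8] + [1, 5] -> [1, 5, 8]
  Merge [-6, 6, 12] + [1, 5, 8] -> [-6, 1, 5, 6, 8, 12]


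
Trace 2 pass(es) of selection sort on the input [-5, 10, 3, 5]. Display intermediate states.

Pass 1: Select minimum -5 at index 0, swap -> [-5, 10, 3, 5]
Pass 2: Select minimum 3 at index 2, swap -> [-5, 3, 10, 5]


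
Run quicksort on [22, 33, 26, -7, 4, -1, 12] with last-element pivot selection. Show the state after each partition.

Partition 1: pivot=12 at index 3 -> [-7, 4, -1, 12, 33, 26, 22]
Partition 2: pivot=-1 at index 1 -> [-7, -1, 4, 12, 33, 26, 22]
Partition 3: pivot=22 at index 4 -> [-7, -1, 4, 12, 22, 26, 33]
Partition 4: pivot=33 at index 6 -> [-7, -1, 4, 12, 22, 26, 33]


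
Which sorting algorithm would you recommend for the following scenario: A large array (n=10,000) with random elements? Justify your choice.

Best choice: Quicksort or Mergesort
Reason: Both have O(n log n) average case; quicksort has lower constant factors


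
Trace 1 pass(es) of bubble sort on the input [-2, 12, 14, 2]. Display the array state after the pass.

After pass 1: [-2, 12, 2, 14] (1 swaps)
Total swaps: 1


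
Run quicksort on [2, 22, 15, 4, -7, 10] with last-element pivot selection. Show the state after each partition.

Partition 1: pivot=10 at index 3 -> [2, 4, -7, 10, 15, 22]
Partition 2: pivot=-7 at index 0 -> [-7, 4, 2, 10, 15, 22]
Partition 3: pivot=2 at index 1 -> [-7, 2, 4, 10, 15, 22]
Partition 4: pivot=22 at index 5 -> [-7, 2, 4, 10, 15, 22]


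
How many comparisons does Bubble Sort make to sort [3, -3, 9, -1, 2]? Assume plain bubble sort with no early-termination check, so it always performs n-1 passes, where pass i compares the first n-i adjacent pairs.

Pass 1: compare adjacent pairs (0,1)..(3,4) = 4 comparison(s), 3 swap(s) -> [-3, 3, -1, 2, 9]
Pass 2: compare adjacent pairs (0,1)..(2,3) = 3 comparison(s), 2 swap(s) -> [-3, -1, 2, 3, 9]
Pass 3: compare adjacent pairs (0,1)..(1,2) = 2 comparison(s), 0 swap(s) -> [-3, -1, 2, 3, 9]
Pass 4: compare adjacent pairs (0,1)..(0,1) = 1 comparison(s), 0 swap(s) -> [-3, -1, 2, 3, 9]
Total comparisons: 4 + 3 + 2 + 1 = 10


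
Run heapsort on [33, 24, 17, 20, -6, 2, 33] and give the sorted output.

Build heap: [33, 24, 33, 20, -6, 2, 17]
Extract 33: [33, 24, 17, 20, -6, 2, 33]
Extract 33: [24, 20, 17, 2, -6, 33, 33]
Extract 24: [20, 2, 17, -6, 24, 33, 33]
Extract 20: [17, 2, -6, 20, 24, 33, 33]
Extract 17: [2, -6, 17, 20, 24, 33, 33]
Extract 2: [-6, 2, 17, 20, 24, 33, 33]


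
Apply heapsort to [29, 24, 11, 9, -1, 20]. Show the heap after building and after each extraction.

Build heap: [29, 24, 20, 9, -1, 11]
Extract 29: [24, 11, 20, 9, -1, 29]
Extract 24: [20, 11, -1, 9, 24, 29]
Extract 20: [11, 9, -1, 20, 24, 29]
Extract 11: [9, -1, 11, 20, 24, 29]
Extract 9: [-1, 9, 11, 20, 24, 29]


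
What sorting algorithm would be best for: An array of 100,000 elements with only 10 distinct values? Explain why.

Best choice: 3-way quicksort or Counting sort
Reason: 3-way (Dutch national flag) partitioning groups every copy of the pivot together, so with only d=10 distinct keys quicksort finishes in O(n log d) expected time, which is effectively linear; counting sort runs in O(n + k) where k is the size of the key range (not the number of distinct values), so it is linear when the 10 values are integers drawn from a small known range


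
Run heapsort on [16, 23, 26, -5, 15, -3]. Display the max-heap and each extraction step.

Build heap: [26, 23, 16, -5, 15, -3]
Extract 26: [23, 15, 16, -5, -3, 26]
Extract 23: [16, 15, -3, -5, 23, 26]
Extract 16: [15, -5, -3, 16, 23, 26]
Extract 15: [-3, -5, 15, 16, 23, 26]
Extract -3: [-5, -3, 15, 16, 23, 26]


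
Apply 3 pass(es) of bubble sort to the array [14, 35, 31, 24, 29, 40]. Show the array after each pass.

After pass 1: [14, 31, 24, 29, 35, 40] (3 swaps)
After pass 2: [14, 24, 29, 31, 35, 40] (2 swaps)
After pass 3: [14, 24, 29, 31, 35, 40] (0 swaps)
Total swaps: 5


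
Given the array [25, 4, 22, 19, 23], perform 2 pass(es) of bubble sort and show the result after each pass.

After pass 1: [4, 22, 19, 23, 25] (4 swaps)
After pass 2: [4, 19, 22, 23, 25] (1 swaps)
Total swaps: 5


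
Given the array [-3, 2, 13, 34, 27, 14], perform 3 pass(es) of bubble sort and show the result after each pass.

After pass 1: [-3, 2, 13, 27, 14, 34] (2 swaps)
After pass 2: [-3, 2, 13, 14, 27, 34] (1 swaps)
After pass 3: [-3, 2, 13, 14, 27, 34] (0 swaps)
Total swaps: 3


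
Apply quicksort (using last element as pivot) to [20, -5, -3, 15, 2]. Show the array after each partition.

Partition 1: pivot=2 at index 2 -> [-5, -3, 2, 15, 20]
Partition 2: pivot=-3 at index 1 -> [-5, -3, 2, 15, 20]
Partition 3: pivot=20 at index 4 -> [-5, -3, 2, 15, 20]


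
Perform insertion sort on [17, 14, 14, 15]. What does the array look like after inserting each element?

First element 17 is already 'sorted'
Insert 14: shifted 1 elements -> [14, 17, 14, 15]
Insert 14: shifted 1 elements -> [14, 14, 17, 15]
Insert 15: shifted 1 elements -> [14, 14, 15, 17]


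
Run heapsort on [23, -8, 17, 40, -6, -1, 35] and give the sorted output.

Build heap: [40, 23, 35, -8, -6, -1, 17]
Extract 40: [35, 23, 17, -8, -6, -1, 40]
Extract 35: [23, -1, 17, -8, -6, 35, 40]
Extract 23: [17, -1, -6, -8, 23, 35, 40]
Extract 17: [-1, -8, -6, 17, 23, 35, 40]
Extract -1: [-6, -8, -1, 17, 23, 35, 40]
Extract -6: [-8, -6, -1, 17, 23, 35, 40]


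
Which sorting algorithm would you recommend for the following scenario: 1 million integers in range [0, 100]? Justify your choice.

Best choice: Counting sort
Reason: O(n + k) where k=100 is small; linear time beats O(n log n)


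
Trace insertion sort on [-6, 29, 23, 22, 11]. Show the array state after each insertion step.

First element -6 is already 'sorted'
Insert 29: shifted 0 elements -> [-6, 29, 23, 22, 11]
Insert 23: shifted 1 elements -> [-6, 23, 29, 22, 11]
Insert 22: shifted 2 elements -> [-6, 22, 23, 29, 11]
Insert 11: shifted 3 elements -> [-6, 11, 22, 23, 29]


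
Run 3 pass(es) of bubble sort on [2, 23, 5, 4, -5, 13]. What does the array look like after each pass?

After pass 1: [2, 5, 4, -5, 13, 23] (4 swaps)
After pass 2: [2, 4, -5, 5, 13, 23] (2 swaps)
After pass 3: [2, -5, 4, 5, 13, 23] (1 swaps)
Total swaps: 7


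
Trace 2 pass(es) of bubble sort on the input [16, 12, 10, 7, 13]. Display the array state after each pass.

After pass 1: [12, 10, 7, 13, 16] (4 swaps)
After pass 2: [10, 7, 12, 13, 16] (2 swaps)
Total swaps: 6
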